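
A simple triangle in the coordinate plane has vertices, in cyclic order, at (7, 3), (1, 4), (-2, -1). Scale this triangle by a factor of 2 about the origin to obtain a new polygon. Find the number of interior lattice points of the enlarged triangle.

64

Using the shoelace formula, 2A = |[7·4 − 1·3] + [1·(-1) − (-2)·4] + [(-2)·3 − 7·(-1)]| = 33, so the area is 33/2.
The number of boundary lattice points is Σ gcd(|Δx|,|Δy|) = gcd(6,1) + gcd(3,5) + gcd(9,4) = 1+1+1 = 3.
Scaling by 2 multiplies the area by 2² = 4 (so the new area is 66) and multiplies the boundary lattice-point count by 2, giving 6.
By Pick's theorem, the interior count of the dilated polygon is 66 − 6/2 + 1 = 64.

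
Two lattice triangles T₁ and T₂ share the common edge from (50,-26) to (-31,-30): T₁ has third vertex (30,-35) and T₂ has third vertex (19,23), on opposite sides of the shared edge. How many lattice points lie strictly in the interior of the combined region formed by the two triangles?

The union is the simple quadrilateral with vertices (50,-26), (30,-35), (-31,-30), (19,23) in order.
Using the shoelace formula, 2A = |(50·(-35) − 30·(-26)) + (30·(-30) − (-31)·(-35)) + ((-31)·23 − 19·(-30)) + (19·(-26) − 50·23)| = 4742, so the area is 2371.
Along each edge there are gcd(|Δx|,|Δy|)+1 lattice points, so counting each shared vertex once the boundary has gcd(20,9) + gcd(61,5) + gcd(50,53) + gcd(31,49) = 1+1+1+1 = 4.
By Pick's theorem I = A − B/2 + 1 = 2371 − 4/2 + 1 = 2370.

2370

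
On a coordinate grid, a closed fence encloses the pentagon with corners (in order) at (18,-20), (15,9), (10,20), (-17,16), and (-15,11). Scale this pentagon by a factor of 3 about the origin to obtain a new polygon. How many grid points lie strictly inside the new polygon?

Using the shoelace formula, 2A = |[18·9 − 15·(-20)] + [15·20 − 10·9] + [10·16 − (-17)·20] + [(-17)·11 − (-15)·16] + [(-15)·(-20) − 18·11]| = 1327, so the area is 663.5.
Along each edge there are gcd(|Δx|,|Δy|)+1 lattice points, so counting each shared vertex once the boundary has gcd(3,29) + gcd(5,11) + gcd(27,4) + gcd(2,5) + gcd(33,31) = 1+1+1+1+1 = 5.
Scaling by 3 multiplies the area by 3² = 9 (so the new area is 5971.5) and multiplies the boundary lattice-point count by 3, giving 15.
By Pick's theorem, the interior count of the dilated polygon is 5971.5 − 15/2 + 1 = 5965.

5965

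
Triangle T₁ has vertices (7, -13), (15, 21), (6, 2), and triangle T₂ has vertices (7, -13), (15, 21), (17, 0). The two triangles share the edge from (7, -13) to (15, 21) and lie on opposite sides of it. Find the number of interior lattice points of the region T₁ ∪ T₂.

The union is the simple quadrilateral with vertices (7, -13), (6, 2), (15, 21), (17, 0) in order.
Using the shoelace formula, 2A = |(7·2 − 6·(-13)) + (6·21 − 15·2) + (15·0 − 17·21) + (17·(-13) − 7·0)| = 390, so the area is 195.
The number of boundary lattice points is Σ gcd(|Δx|,|Δy|) = gcd(1,15) + gcd(9,19) + gcd(2,21) + gcd(10,13) = 1+1+1+1 = 4.
By Pick's theorem I = A − B/2 + 1 = 195 − 4/2 + 1 = 194.

194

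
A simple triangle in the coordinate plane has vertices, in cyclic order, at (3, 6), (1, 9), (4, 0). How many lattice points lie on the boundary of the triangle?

Summing gcd(|Δx|,|Δy|) over the edges gives the boundary count: gcd(2,3) + gcd(3,9) + gcd(1,6) = 1+3+1 = 5.

5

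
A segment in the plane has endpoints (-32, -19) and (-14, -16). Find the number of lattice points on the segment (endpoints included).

The number of lattice points on a segment between lattice points is gcd(|Δx|,|Δy|) + 1 = gcd(18,3) + 1 = 3 + 1 = 4.

4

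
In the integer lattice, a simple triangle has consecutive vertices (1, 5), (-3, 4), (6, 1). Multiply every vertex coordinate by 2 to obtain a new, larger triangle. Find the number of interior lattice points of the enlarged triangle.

The shoelace formula gives twice the area as |[1·4 − (-3)·5] + [(-3)·1 − 6·4] + [6·5 − 1·1]| = 21, so the area is 21/2.
The number of boundary lattice points is Σ gcd(|Δx|,|Δy|) = gcd(4,1) + gcd(9,3) + gcd(5,4) = 1+3+1 = 5.
Scaling by 2 multiplies the area by 2² = 4 (so the new area is 42) and multiplies the boundary lattice-point count by 2, giving 10.
By Pick's theorem, the interior count of the dilated polygon is 42 − 10/2 + 1 = 38.

38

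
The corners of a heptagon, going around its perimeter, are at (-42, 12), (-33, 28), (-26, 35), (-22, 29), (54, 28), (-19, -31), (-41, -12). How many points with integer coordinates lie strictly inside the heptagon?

3271

The shoelace formula gives twice the area as |[(-42)·28 − (-33)·12] + [(-33)·35 − (-26)·28] + [(-26)·29 − (-22)·35] + [(-22)·28 − 54·29] + [54·(-31) − (-19)·28] + [(-19)·(-12) − (-41)·(-31)] + [(-41)·12 − (-42)·(-12)]| = 6554, so the area is 3277.
Summing gcd(|Δx|,|Δy|) over the edges gives the boundary count: gcd(9,16) + gcd(7,7) + gcd(4,6) + gcd(76,1) + gcd(73,59) + gcd(22,19) + gcd(1,24) = 1+7+2+1+1+1+1 = 14.
Pick's theorem gives I = A − B/2 + 1 = 3277 − 14/2 + 1 = 3271.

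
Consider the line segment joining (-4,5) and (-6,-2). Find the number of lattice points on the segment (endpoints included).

The number of lattice points on a segment between lattice points is gcd(|Δx|,|Δy|) + 1 = gcd(2,7) + 1 = 1 + 1 = 2.

2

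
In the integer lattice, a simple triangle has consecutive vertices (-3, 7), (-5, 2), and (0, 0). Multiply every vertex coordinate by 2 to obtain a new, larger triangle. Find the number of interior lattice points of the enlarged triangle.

56

The shoelace formula gives twice the area as |[(-3)·2 − (-5)·7] + [(-5)·0 − 0·2] + [0·7 − (-3)·0]| = 29, so the area is 29/2.
Summing gcd(|Δx|,|Δy|) over the edges gives the boundary count: gcd(2,5) + gcd(5,2) + gcd(3,7) = 1+1+1 = 3.
Scaling by 2 multiplies the area by 2² = 4 (so the new area is 58) and multiplies the boundary lattice-point count by 2, giving 6.
By Pick's theorem, the interior count of the dilated polygon is 58 − 6/2 + 1 = 56.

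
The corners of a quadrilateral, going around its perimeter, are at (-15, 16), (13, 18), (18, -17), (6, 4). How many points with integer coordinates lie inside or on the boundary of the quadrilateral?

By the shoelace formula, twice the signed area is |((-15)·18 − 13·16) + (13·(-17) − 18·18) + (18·4 − 6·(-17)) + (6·16 − (-15)·4)| = 693, so the area is 693/2.
Along each edge there are gcd(|Δx|,|Δy|)+1 lattice points, so counting each shared vertex once the boundary has gcd(28,2) + gcd(5,35) + gcd(12,21) + gcd(21,12) = 2+5+3+3 = 13.
Pick's theorem gives I = A − B/2 + 1 = 693/2 − 13/2 + 1 = 341, so the closed region contains I + B = 341 + 13 = 354 lattice points.

354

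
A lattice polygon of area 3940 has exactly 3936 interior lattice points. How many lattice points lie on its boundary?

Pick's theorem gives A = I + B/2 − 1, so B = 2(A − I + 1) = 2(3940 − 3936 + 1) = 10.

10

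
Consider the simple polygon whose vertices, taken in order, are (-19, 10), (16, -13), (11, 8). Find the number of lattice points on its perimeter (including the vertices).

Along each edge there are gcd(|Δx|,|Δy|)+1 lattice points, so counting each shared vertex once the boundary has gcd(35,23) + gcd(5,21) + gcd(30,2) = 1+1+2 = 4.

4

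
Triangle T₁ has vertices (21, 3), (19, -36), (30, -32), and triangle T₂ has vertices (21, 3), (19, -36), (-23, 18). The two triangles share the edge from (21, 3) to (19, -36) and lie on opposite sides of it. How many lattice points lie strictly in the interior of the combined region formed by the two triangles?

The union is the simple quadrilateral with vertices (21, 3), (30, -32), (19, -36), (-23, 18) in order.
Using the shoelace formula, 2A = |(21·(-32) − 30·3) + (30·(-36) − 19·(-32)) + (19·18 − (-23)·(-36)) + ((-23)·3 − 21·18)| = 2167, so the area is 2167/2.
The number of boundary lattice points is Σ gcd(|Δx|,|Δy|) = gcd(9,35) + gcd(11,4) + gcd(42,54) + gcd(44,15) = 1+1+6+1 = 9.
By Pick's theorem I = A − B/2 + 1 = 2167/2 − 9/2 + 1 = 1080.

1080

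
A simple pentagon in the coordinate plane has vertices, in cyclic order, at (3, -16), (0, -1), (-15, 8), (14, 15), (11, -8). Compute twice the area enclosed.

The shoelace formula gives twice the area as |(3·(-1) − 0·(-16)) + (0·8 − (-15)·(-1)) + ((-15)·15 − 14·8) + (14·(-8) − 11·15) + (11·(-16) − 3·(-8))| = 784, so the area is 392.

784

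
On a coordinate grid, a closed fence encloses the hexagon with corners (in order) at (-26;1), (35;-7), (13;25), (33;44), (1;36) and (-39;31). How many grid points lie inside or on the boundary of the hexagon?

2113

The shoelace formula gives twice the area as |[(-26)·(-7) − 35·1] + [35·25 − 13·(-7)] + [13·44 − 33·25] + [33·36 − 1·44] + [1·31 − (-39)·36] + [(-39)·1 − (-26)·31]| = 4206, so the area is 2103.
The number of boundary lattice points is Σ gcd(|Δx|,|Δy|) = gcd(61,8) + gcd(22,32) + gcd(20,19) + gcd(32,8) + gcd(40,5) + gcd(13,30) = 1+2+1+8+5+1 = 18.
Pick's theorem gives I = A − B/2 + 1 = 2103 − 18/2 + 1 = 2095, so the closed region contains I + B = 2095 + 18 = 2113 lattice points.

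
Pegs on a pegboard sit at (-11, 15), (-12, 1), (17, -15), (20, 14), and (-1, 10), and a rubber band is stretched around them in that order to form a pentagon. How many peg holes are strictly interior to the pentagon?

Using the shoelace formula, 2A = |((-11)·1 − (-12)·15) + ((-12)·(-15) − 17·1) + (17·14 − 20·(-15)) + (20·10 − (-1)·14) + ((-1)·15 − (-11)·10)| = 1179, so the area is 589.5.
The number of boundary lattice points is Σ gcd(|Δx|,|Δy|) = gcd(1,14) + gcd(29,16) + gcd(3,29) + gcd(21,4) + gcd(10,5) = 1+1+1+1+5 = 9.
By Pick's theorem A = I + B/2 − 1, so I = 589.5 − 9/2 + 1 = 586.

586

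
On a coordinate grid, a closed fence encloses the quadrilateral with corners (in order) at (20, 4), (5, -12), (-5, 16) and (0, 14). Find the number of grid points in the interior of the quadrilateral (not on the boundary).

289

By the shoelace formula, twice the signed area is |(20·(-12) − 5·4) + (5·16 − (-5)·(-12)) + ((-5)·14 − 0·16) + (0·4 − 20·14)| = 590, so the area is 295.
Summing gcd(|Δx|,|Δy|) over the edges gives the boundary count: gcd(15,16) + gcd(10,28) + gcd(5,2) + gcd(20,10) = 1+2+1+10 = 14.
Pick's theorem gives I = A − B/2 + 1 = 295 − 14/2 + 1 = 289.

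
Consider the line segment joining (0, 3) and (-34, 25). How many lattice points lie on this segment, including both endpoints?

3

The number of lattice points on a segment between lattice points is gcd(|Δx|,|Δy|) + 1 = gcd(34,22) + 1 = 2 + 1 = 3.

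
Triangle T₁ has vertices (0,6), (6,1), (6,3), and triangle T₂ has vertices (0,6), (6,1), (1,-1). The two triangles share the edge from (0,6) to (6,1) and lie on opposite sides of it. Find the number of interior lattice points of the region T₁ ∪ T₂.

The union is the simple quadrilateral with vertices (0,6), (6,3), (6,1), (1,-1) in order.
The shoelace formula gives twice the area as |(0·3 − 6·6) + (6·1 − 6·3) + (6·(-1) − 1·1) + (1·6 − 0·(-1))| = 49, so the area is 49/2.
Summing gcd(|Δx|,|Δy|) over the edges gives the boundary count: gcd(6,3) + gcd(0,2) + gcd(5,2) + gcd(1,7) = 3+2+1+1 = 7.
By Pick's theorem I = A − B/2 + 1 = 49/2 − 7/2 + 1 = 22.

22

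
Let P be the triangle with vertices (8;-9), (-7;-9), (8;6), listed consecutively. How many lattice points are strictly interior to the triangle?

91

Using the shoelace formula, 2A = |(8·(-9) − (-7)·(-9)) + ((-7)·6 − 8·(-9)) + (8·(-9) − 8·6)| = 225, so the area is 225/2.
The number of boundary lattice points is Σ gcd(|Δx|,|Δy|) = gcd(15,0) + gcd(15,15) + gcd(0,15) = 15+15+15 = 45.
By Pick's theorem A = I + B/2 − 1, so I = 225/2 − 45/2 + 1 = 91.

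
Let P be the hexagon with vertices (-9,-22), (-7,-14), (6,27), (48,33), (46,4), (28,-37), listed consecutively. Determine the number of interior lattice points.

By the shoelace formula, twice the signed area is |((-9)·(-14) − (-7)·(-22)) + ((-7)·27 − 6·(-14)) + (6·33 − 48·27) + (48·4 − 46·33) + (46·(-37) − 28·4) + (28·(-22) − (-9)·(-37))| = 5320, so the area is 2660.
The number of boundary lattice points is Σ gcd(|Δx|,|Δy|) = gcd(2,8) + gcd(13,41) + gcd(42,6) + gcd(2,29) + gcd(18,41) + gcd(37,15) = 2+1+6+1+1+1 = 12.
Pick's theorem gives I = A − B/2 + 1 = 2660 − 12/2 + 1 = 2655.

2655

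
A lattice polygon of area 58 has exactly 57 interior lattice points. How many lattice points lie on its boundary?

Pick's theorem gives A = I + B/2 − 1, so B = 2(A − I + 1) = 2(58 − 57 + 1) = 4.

4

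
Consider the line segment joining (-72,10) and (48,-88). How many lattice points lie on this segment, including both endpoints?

3

The number of lattice points on a segment between lattice points is gcd(|Δx|,|Δy|) + 1 = gcd(120,98) + 1 = 2 + 1 = 3.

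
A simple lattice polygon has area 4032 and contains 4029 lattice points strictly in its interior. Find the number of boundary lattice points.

Pick's theorem gives A = I + B/2 − 1, so B = 2(A − I + 1) = 2(4032 − 4029 + 1) = 8.

8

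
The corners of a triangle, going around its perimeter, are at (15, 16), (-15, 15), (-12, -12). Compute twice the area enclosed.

Using the shoelace formula, 2A = |[15·15 − (-15)·16] + [(-15)·(-12) − (-12)·15] + [(-12)·16 − 15·(-12)]| = 813, so the area is 813/2.

813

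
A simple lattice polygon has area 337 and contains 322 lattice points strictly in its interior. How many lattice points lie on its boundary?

Pick's theorem gives A = I + B/2 − 1, so B = 2(A − I + 1) = 2(337 − 322 + 1) = 32.

32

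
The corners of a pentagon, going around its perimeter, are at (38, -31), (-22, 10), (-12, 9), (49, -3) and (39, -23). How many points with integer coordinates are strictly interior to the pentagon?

The shoelace formula gives twice the area as |[38·10 − (-22)·(-31)] + [(-22)·9 − (-12)·10] + [(-12)·(-3) − 49·9] + [49·(-23) − 39·(-3)] + [39·(-31) − 38·(-23)]| = 2130, so the area is 1065.
The number of boundary lattice points is Σ gcd(|Δx|,|Δy|) = gcd(60,41) + gcd(10,1) + gcd(61,12) + gcd(10,20) + gcd(1,8) = 1+1+1+10+1 = 14.
By Pick's theorem A = I + B/2 − 1, so I = 1065 − 14/2 + 1 = 1059.

1059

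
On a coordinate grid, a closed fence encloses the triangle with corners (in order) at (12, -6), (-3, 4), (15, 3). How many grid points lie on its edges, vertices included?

Summing gcd(|Δx|,|Δy|) over the edges gives the boundary count: gcd(15,10) + gcd(18,1) + gcd(3,9) = 5+1+3 = 9.

9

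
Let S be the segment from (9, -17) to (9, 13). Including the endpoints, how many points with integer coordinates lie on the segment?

31

The number of lattice points on a segment between lattice points is gcd(|Δx|,|Δy|) + 1 = gcd(0,30) + 1 = 30 + 1 = 31.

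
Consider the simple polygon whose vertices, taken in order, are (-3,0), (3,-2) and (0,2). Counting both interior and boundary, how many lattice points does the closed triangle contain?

The shoelace formula gives twice the area as |[(-3)·(-2) − 3·0] + [3·2 − 0·(-2)] + [0·0 − (-3)·2]| = 18, so the area is 9.
Summing gcd(|Δx|,|Δy|) over the edges gives the boundary count: gcd(6,2) + gcd(3,4) + gcd(3,2) = 2+1+1 = 4.
Pick's theorem gives I = A − B/2 + 1 = 9 − 4/2 + 1 = 8, so the closed region contains I + B = 8 + 4 = 12 lattice points.

12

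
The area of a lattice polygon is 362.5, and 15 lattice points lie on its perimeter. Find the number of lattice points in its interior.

356

Pick's theorem A = I + B/2 − 1 rearranges to I = A − B/2 + 1 = 362.5 − 15/2 + 1 = 356.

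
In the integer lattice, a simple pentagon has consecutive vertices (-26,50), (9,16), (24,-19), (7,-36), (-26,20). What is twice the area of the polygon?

3728

The shoelace formula gives twice the area as |((-26)·16 − 9·50) + (9·(-19) − 24·16) + (24·(-36) − 7·(-19)) + (7·20 − (-26)·(-36)) + ((-26)·50 − (-26)·20)| = 3728, so the area is 1864.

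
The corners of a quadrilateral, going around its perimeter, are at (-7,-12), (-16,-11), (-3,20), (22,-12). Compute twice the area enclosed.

1220

Using the shoelace formula, 2A = |((-7)·(-11) − (-16)·(-12)) + ((-16)·20 − (-3)·(-11)) + ((-3)·(-12) − 22·20) + (22·(-12) − (-7)·(-12))| = 1220, so the area is 610.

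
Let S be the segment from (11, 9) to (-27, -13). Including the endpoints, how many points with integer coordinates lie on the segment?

The number of lattice points on a segment between lattice points is gcd(|Δx|,|Δy|) + 1 = gcd(38,22) + 1 = 2 + 1 = 3.

3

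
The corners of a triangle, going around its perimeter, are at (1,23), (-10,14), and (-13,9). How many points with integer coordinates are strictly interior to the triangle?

Using the shoelace formula, 2A = |(1·14 − (-10)·23) + ((-10)·9 − (-13)·14) + ((-13)·23 − 1·9)| = 28, so the area is 14.
Along each edge there are gcd(|Δx|,|Δy|)+1 lattice points, so counting each shared vertex once the boundary has gcd(11,9) + gcd(3,5) + gcd(14,14) = 1+1+14 = 16.
Pick's theorem gives I = A − B/2 + 1 = 14 − 16/2 + 1 = 7.

7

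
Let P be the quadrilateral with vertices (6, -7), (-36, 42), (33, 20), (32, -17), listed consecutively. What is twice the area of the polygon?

3429

By the shoelace formula, twice the signed area is |[6·42 − (-36)·(-7)] + [(-36)·20 − 33·42] + [33·(-17) − 32·20] + [32·(-7) − 6·(-17)]| = 3429, so the area is 1714.5.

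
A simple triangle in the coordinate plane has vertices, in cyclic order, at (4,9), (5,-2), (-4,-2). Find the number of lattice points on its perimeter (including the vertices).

Along each edge there are gcd(|Δx|,|Δy|)+1 lattice points, so counting each shared vertex once the boundary has gcd(1,11) + gcd(9,0) + gcd(8,11) = 1+9+1 = 11.

11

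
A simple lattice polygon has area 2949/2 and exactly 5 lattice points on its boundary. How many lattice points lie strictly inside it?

Pick's theorem A = I + B/2 − 1 rearranges to I = A − B/2 + 1 = 2949/2 − 5/2 + 1 = 1473.

1473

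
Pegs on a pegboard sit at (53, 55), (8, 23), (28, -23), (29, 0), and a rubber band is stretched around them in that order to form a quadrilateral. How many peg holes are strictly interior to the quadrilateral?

1105

Using the shoelace formula, 2A = |(53·23 − 8·55) + (8·(-23) − 28·23) + (28·0 − 29·(-23)) + (29·55 − 53·0)| = 2213, so the area is 2213/2.
Summing gcd(|Δx|,|Δy|) over the edges gives the boundary count: gcd(45,32) + gcd(20,46) + gcd(1,23) + gcd(24,55) = 1+2+1+1 = 5.
Pick's theorem gives I = A − B/2 + 1 = 2213/2 − 5/2 + 1 = 1105.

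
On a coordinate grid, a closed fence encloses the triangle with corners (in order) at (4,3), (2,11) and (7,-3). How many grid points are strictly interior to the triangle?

The shoelace formula gives twice the area as |[4·11 − 2·3] + [2·(-3) − 7·11] + [7·3 − 4·(-3)]| = 12, so the area is 6.
Along each edge there are gcd(|Δx|,|Δy|)+1 lattice points, so counting each shared vertex once the boundary has gcd(2,8) + gcd(5,14) + gcd(3,6) = 2+1+3 = 6.
Pick's theorem gives I = A − B/2 + 1 = 6 − 6/2 + 1 = 4.

4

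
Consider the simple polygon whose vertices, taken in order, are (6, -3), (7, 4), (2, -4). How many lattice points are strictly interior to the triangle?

The shoelace formula gives twice the area as |[6·4 − 7·(-3)] + [7·(-4) − 2·4] + [2·(-3) − 6·(-4)]| = 27, so the area is 27/2.
Along each edge there are gcd(|Δx|,|Δy|)+1 lattice points, so counting each shared vertex once the boundary has gcd(1,7) + gcd(5,8) + gcd(4,1) = 1+1+1 = 3.
By Pick's theorem A = I + B/2 − 1, so I = 27/2 − 3/2 + 1 = 13.

13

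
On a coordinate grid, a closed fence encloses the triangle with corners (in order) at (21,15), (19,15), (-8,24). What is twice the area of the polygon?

Using the shoelace formula, 2A = |[21·15 − 19·15] + [19·24 − (-8)·15] + [(-8)·15 − 21·24]| = 18, so the area is 9.

18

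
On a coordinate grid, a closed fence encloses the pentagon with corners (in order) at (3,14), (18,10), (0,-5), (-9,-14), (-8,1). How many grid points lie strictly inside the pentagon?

290

The shoelace formula gives twice the area as |[3·10 − 18·14] + [18·(-5) − 0·10] + [0·(-14) − (-9)·(-5)] + [(-9)·1 − (-8)·(-14)] + [(-8)·14 − 3·1]| = 593, so the area is 593/2.
Along each edge there are gcd(|Δx|,|Δy|)+1 lattice points, so counting each shared vertex once the boundary has gcd(15,4) + gcd(18,15) + gcd(9,9) + gcd(1,15) + gcd(11,13) = 1+3+9+1+1 = 15.
Pick's theorem gives I = A − B/2 + 1 = 593/2 − 15/2 + 1 = 290.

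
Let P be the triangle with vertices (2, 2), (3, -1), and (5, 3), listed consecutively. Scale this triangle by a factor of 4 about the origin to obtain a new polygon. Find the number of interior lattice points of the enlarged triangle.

73

The shoelace formula gives twice the area as |[2·(-1) − 3·2] + [3·3 − 5·(-1)] + [5·2 − 2·3]| = 10, so the area is 5.
The number of boundary lattice points is Σ gcd(|Δx|,|Δy|) = gcd(1,3) + gcd(2,4) + gcd(3,1) = 1+2+1 = 4.
Scaling by 4 multiplies the area by 4² = 16 (so the new area is 80) and multiplies the boundary lattice-point count by 4, giving 16.
By Pick's theorem, the interior count of the dilated polygon is 80 − 16/2 + 1 = 73.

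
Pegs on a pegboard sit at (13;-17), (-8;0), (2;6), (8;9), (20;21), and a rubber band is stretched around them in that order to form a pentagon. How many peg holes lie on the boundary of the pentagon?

19

Along each edge there are gcd(|Δx|,|Δy|)+1 lattice points, so counting each shared vertex once the boundary has gcd(21,17) + gcd(10,6) + gcd(6,3) + gcd(12,12) + gcd(7,38) = 1+2+3+12+1 = 19.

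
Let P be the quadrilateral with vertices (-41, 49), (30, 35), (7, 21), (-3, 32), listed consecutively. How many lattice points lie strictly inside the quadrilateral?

533

Using the shoelace formula, 2A = |[(-41)·35 − 30·49] + [30·21 − 7·35] + [7·32 − (-3)·21] + [(-3)·49 − (-41)·32]| = 1068, so the area is 534.
Summing gcd(|Δx|,|Δy|) over the edges gives the boundary count: gcd(71,14) + gcd(23,14) + gcd(10,11) + gcd(38,17) = 1+1+1+1 = 4.
Pick's theorem gives I = A − B/2 + 1 = 534 − 4/2 + 1 = 533.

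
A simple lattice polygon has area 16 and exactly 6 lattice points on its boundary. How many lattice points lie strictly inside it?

14

Pick's theorem A = I + B/2 − 1 rearranges to I = A − B/2 + 1 = 16 − 6/2 + 1 = 14.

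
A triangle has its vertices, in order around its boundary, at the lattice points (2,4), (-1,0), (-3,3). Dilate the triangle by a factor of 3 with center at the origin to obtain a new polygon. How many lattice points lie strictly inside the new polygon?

73

By the shoelace formula, twice the signed area is |(2·0 − (-1)·4) + ((-1)·3 − (-3)·0) + ((-3)·4 − 2·3)| = 17, so the area is 8.5.
Along each edge there are gcd(|Δx|,|Δy|)+1 lattice points, so counting each shared vertex once the boundary has gcd(3,4) + gcd(2,3) + gcd(5,1) = 1+1+1 = 3.
Scaling by 3 multiplies the area by 3² = 9 (so the new area is 153/2) and multiplies the boundary lattice-point count by 3, giving 9.
By Pick's theorem, the interior count of the dilated polygon is 153/2 − 9/2 + 1 = 73.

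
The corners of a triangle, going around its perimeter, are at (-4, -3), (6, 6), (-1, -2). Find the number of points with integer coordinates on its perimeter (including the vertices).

3

Summing gcd(|Δx|,|Δy|) over the edges gives the boundary count: gcd(10,9) + gcd(7,8) + gcd(3,1) = 1+1+1 = 3.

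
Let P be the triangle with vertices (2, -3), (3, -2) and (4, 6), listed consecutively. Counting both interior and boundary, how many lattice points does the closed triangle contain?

By the shoelace formula, twice the signed area is |[2·(-2) − 3·(-3)] + [3·6 − 4·(-2)] + [4·(-3) − 2·6]| = 7, so the area is 7/2.
Along each edge there are gcd(|Δx|,|Δy|)+1 lattice points, so counting each shared vertex once the boundary has gcd(1,1) + gcd(1,8) + gcd(2,9) = 1+1+1 = 3.
Pick's theorem gives I = A − B/2 + 1 = 7/2 − 3/2 + 1 = 3, so the closed region contains I + B = 3 + 3 = 6 lattice points.

6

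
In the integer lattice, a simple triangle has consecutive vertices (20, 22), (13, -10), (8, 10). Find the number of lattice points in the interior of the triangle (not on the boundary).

The shoelace formula gives twice the area as |[20·(-10) − 13·22] + [13·10 − 8·(-10)] + [8·22 − 20·10]| = 300, so the area is 150.
Summing gcd(|Δx|,|Δy|) over the edges gives the boundary count: gcd(7,32) + gcd(5,20) + gcd(12,12) = 1+5+12 = 18.
By Pick's theorem A = I + B/2 − 1, so I = 150 − 18/2 + 1 = 142.

142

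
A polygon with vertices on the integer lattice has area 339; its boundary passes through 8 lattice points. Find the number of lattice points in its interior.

336

From Pick's theorem, I = A − B/2 + 1 = 339 − 8/2 + 1 = 336.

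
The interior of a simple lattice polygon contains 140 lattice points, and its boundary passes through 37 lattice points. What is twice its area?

Pick's theorem states A = I + B/2 − 1, so A = 140 + 37/2 − 1 = 315/2.
Hence 2A = 315.

315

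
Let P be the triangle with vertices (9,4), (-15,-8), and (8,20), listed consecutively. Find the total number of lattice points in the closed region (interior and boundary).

206

By the shoelace formula, twice the signed area is |(9·(-8) − (-15)·4) + ((-15)·20 − 8·(-8)) + (8·4 − 9·20)| = 396, so the area is 198.
Along each edge there are gcd(|Δx|,|Δy|)+1 lattice points, so counting each shared vertex once the boundary has gcd(24,12) + gcd(23,28) + gcd(1,16) = 12+1+1 = 14.
Pick's theorem gives I = A − B/2 + 1 = 198 − 14/2 + 1 = 192, so the closed region contains I + B = 192 + 14 = 206 lattice points.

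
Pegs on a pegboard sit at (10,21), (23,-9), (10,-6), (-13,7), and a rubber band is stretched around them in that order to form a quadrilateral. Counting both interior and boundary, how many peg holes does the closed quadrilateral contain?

By the shoelace formula, twice the signed area is |(10·(-9) − 23·21) + (23·(-6) − 10·(-9)) + (10·7 − (-13)·(-6)) + ((-13)·21 − 10·7)| = 972, so the area is 486.
Along each edge there are gcd(|Δx|,|Δy|)+1 lattice points, so counting each shared vertex once the boundary has gcd(13,30) + gcd(13,3) + gcd(23,13) + gcd(23,14) = 1+1+1+1 = 4.
Pick's theorem gives I = A − B/2 + 1 = 486 − 4/2 + 1 = 485, so the closed region contains I + B = 485 + 4 = 489 lattice points.

489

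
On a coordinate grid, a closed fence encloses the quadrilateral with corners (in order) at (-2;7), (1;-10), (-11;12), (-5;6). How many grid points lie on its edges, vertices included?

10

The number of boundary lattice points is Σ gcd(|Δx|,|Δy|) = gcd(3,17) + gcd(12,22) + gcd(6,6) + gcd(3,1) = 1+2+6+1 = 10.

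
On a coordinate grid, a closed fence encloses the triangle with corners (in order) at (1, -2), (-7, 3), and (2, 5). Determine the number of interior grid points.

30

Using the shoelace formula, 2A = |[1·3 − (-7)·(-2)] + [(-7)·5 − 2·3] + [2·(-2) − 1·5]| = 61, so the area is 61/2.
The number of boundary lattice points is Σ gcd(|Δx|,|Δy|) = gcd(8,5) + gcd(9,2) + gcd(1,7) = 1+1+1 = 3.
Pick's theorem gives I = A − B/2 + 1 = 61/2 − 3/2 + 1 = 30.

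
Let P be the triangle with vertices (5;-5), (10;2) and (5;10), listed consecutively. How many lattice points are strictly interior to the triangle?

30

Using the shoelace formula, 2A = |(5·2 − 10·(-5)) + (10·10 − 5·2) + (5·(-5) − 5·10)| = 75, so the area is 75/2.
The number of boundary lattice points is Σ gcd(|Δx|,|Δy|) = gcd(5,7) + gcd(5,8) + gcd(0,15) = 1+1+15 = 17.
Pick's theorem gives I = A − B/2 + 1 = 75/2 − 17/2 + 1 = 30.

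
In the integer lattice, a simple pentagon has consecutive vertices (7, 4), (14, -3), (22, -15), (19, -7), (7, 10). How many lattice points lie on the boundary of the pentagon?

The number of boundary lattice points is Σ gcd(|Δx|,|Δy|) = gcd(7,7) + gcd(8,12) + gcd(3,8) + gcd(12,17) + gcd(0,6) = 7+4+1+1+6 = 19.

19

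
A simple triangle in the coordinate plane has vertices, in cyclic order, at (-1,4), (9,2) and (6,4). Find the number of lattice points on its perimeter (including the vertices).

The number of boundary lattice points is Σ gcd(|Δx|,|Δy|) = gcd(10,2) + gcd(3,2) + gcd(7,0) = 2+1+7 = 10.

10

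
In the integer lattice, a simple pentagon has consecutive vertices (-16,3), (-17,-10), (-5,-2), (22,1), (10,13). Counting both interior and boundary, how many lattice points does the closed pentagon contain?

By the shoelace formula, twice the signed area is |((-16)·(-10) − (-17)·3) + ((-17)·(-2) − (-5)·(-10)) + ((-5)·1 − 22·(-2)) + (22·13 − 10·1) + (10·3 − (-16)·13)| = 748, so the area is 374.
The number of boundary lattice points is Σ gcd(|Δx|,|Δy|) = gcd(1,13) + gcd(12,8) + gcd(27,3) + gcd(12,12) + gcd(26,10) = 1+4+3+12+2 = 22.
Pick's theorem gives I = A − B/2 + 1 = 374 − 22/2 + 1 = 364, so the closed region contains I + B = 364 + 22 = 386 lattice points.

386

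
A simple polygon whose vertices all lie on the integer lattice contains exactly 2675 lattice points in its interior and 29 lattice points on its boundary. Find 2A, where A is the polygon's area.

Pick's theorem states A = I + B/2 − 1, so A = 2675 + 29/2 − 1 = 5377/2.
Hence 2A = 5377.

5377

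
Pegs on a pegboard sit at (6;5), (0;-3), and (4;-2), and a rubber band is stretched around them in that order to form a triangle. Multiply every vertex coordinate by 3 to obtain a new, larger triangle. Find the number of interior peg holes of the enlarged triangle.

112

By the shoelace formula, twice the signed area is |[6·(-3) − 0·5] + [0·(-2) − 4·(-3)] + [4·5 − 6·(-2)]| = 26, so the area is 13.
The number of boundary lattice points is Σ gcd(|Δx|,|Δy|) = gcd(6,8) + gcd(4,1) + gcd(2,7) = 2+1+1 = 4.
Scaling by 3 multiplies the area by 3² = 9 (so the new area is 117) and multiplies the boundary lattice-point count by 3, giving 12.
By Pick's theorem, the interior count of the dilated polygon is 117 − 12/2 + 1 = 112.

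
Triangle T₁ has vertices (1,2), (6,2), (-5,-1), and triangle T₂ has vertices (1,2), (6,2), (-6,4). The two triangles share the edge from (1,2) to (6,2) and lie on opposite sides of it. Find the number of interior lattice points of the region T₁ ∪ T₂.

The union is the simple quadrilateral with vertices (1,2), (-5,-1), (6,2), (-6,4) in order.
By the shoelace formula, twice the signed area is |[1·(-1) − (-5)·2] + [(-5)·2 − 6·(-1)] + [6·4 − (-6)·2] + [(-6)·2 − 1·4]| = 25, so the area is 25/2.
Summing gcd(|Δx|,|Δy|) over the edges gives the boundary count: gcd(6,3) + gcd(11,3) + gcd(12,2) + gcd(7,2) = 3+1+2+1 = 7.
By Pick's theorem I = A − B/2 + 1 = 25/2 − 7/2 + 1 = 10.

10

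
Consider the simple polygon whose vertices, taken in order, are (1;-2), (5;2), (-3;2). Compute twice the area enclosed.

32

The shoelace formula gives twice the area as |[1·2 − 5·(-2)] + [5·2 − (-3)·2] + [(-3)·(-2) − 1·2]| = 32, so the area is 16.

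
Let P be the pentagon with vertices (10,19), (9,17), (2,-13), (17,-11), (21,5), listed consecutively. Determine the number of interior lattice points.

353

Using the shoelace formula, 2A = |[10·17 − 9·19] + [9·(-13) − 2·17] + [2·(-11) − 17·(-13)] + [17·5 − 21·(-11)] + [21·19 − 10·5]| = 712, so the area is 356.
The number of boundary lattice points is Σ gcd(|Δx|,|Δy|) = gcd(1,2) + gcd(7,30) + gcd(15,2) + gcd(4,16) + gcd(11,14) = 1+1+1+4+1 = 8.
Pick's theorem gives I = A − B/2 + 1 = 356 − 8/2 + 1 = 353.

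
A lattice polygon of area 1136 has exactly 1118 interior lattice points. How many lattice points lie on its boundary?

38

Pick's theorem gives A = I + B/2 − 1, so B = 2(A − I + 1) = 2(1136 − 1118 + 1) = 38.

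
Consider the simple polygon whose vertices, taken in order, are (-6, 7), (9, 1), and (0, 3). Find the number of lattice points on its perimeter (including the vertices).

Summing gcd(|Δx|,|Δy|) over the edges gives the boundary count: gcd(15,6) + gcd(9,2) + gcd(6,4) = 3+1+2 = 6.

6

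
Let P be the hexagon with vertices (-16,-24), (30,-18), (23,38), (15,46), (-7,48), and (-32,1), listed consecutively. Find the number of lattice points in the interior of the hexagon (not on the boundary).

3193

By the shoelace formula, twice the signed area is |[(-16)·(-18) − 30·(-24)] + [30·38 − 23·(-18)] + [23·46 − 15·38] + [15·48 − (-7)·46] + [(-7)·1 − (-32)·48] + [(-32)·(-24) − (-16)·1]| = 6405, so the area is 6405/2.
The number of boundary lattice points is Σ gcd(|Δx|,|Δy|) = gcd(46,6) + gcd(7,56) + gcd(8,8) + gcd(22,2) + gcd(25,47) + gcd(16,25) = 2+7+8+2+1+1 = 21.
Pick's theorem gives I = A − B/2 + 1 = 6405/2 − 21/2 + 1 = 3193.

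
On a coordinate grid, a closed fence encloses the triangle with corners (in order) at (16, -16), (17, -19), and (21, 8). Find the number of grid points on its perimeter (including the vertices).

Summing gcd(|Δx|,|Δy|) over the edges gives the boundary count: gcd(1,3) + gcd(4,27) + gcd(5,24) = 1+1+1 = 3.

3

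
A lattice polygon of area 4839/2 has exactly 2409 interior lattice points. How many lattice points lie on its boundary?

23

Pick's theorem gives A = I + B/2 − 1, so B = 2(A − I + 1) = 2(4839/2 − 2409 + 1) = 23.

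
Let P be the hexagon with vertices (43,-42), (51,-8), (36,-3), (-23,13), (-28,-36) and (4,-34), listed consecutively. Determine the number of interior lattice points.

The shoelace formula gives twice the area as |[43·(-8) − 51·(-42)] + [51·(-3) − 36·(-8)] + [36·13 − (-23)·(-3)] + [(-23)·(-36) − (-28)·13] + [(-28)·(-34) − 4·(-36)] + [4·(-42) − 43·(-34)]| = 5914, so the area is 2957.
Summing gcd(|Δx|,|Δy|) over the edges gives the boundary count: gcd(8,34) + gcd(15,5) + gcd(59,16) + gcd(5,49) + gcd(32,2) + gcd(39,8) = 2+5+1+1+2+1 = 12.
Pick's theorem gives I = A − B/2 + 1 = 2957 − 12/2 + 1 = 2952.

2952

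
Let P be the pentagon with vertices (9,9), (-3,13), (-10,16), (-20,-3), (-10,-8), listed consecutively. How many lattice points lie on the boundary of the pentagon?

The number of boundary lattice points is Σ gcd(|Δx|,|Δy|) = gcd(12,4) + gcd(7,3) + gcd(10,19) + gcd(10,5) + gcd(19,17) = 4+1+1+5+1 = 12.

12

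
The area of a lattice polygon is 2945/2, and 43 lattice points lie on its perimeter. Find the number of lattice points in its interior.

1452

From Pick's theorem, I = A − B/2 + 1 = 2945/2 − 43/2 + 1 = 1452.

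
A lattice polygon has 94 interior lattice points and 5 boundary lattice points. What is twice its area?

191

Pick's theorem states A = I + B/2 − 1, so A = 94 + 5/2 − 1 = 191/2.
Hence 2A = 191.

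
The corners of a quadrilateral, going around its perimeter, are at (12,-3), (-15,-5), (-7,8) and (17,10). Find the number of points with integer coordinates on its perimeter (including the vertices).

Along each edge there are gcd(|Δx|,|Δy|)+1 lattice points, so counting each shared vertex once the boundary has gcd(27,2) + gcd(8,13) + gcd(24,2) + gcd(5,13) = 1+1+2+1 = 5.

5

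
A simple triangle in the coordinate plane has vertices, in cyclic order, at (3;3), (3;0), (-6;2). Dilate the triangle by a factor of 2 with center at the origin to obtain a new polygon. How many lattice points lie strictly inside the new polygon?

50

By the shoelace formula, twice the signed area is |(3·0 − 3·3) + (3·2 − (-6)·0) + ((-6)·3 − 3·2)| = 27, so the area is 13.5.
The number of boundary lattice points is Σ gcd(|Δx|,|Δy|) = gcd(0,3) + gcd(9,2) + gcd(9,1) = 3+1+1 = 5.
Scaling by 2 multiplies the area by 2² = 4 (so the new area is 54) and multiplies the boundary lattice-point count by 2, giving 10.
By Pick's theorem, the interior count of the dilated polygon is 54 − 10/2 + 1 = 50.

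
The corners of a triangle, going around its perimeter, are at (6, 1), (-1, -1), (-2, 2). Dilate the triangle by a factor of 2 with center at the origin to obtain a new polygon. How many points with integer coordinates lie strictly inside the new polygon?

The shoelace formula gives twice the area as |(6·(-1) − (-1)·1) + ((-1)·2 − (-2)·(-1)) + ((-2)·1 − 6·2)| = 23, so the area is 23/2.
Along each edge there are gcd(|Δx|,|Δy|)+1 lattice points, so counting each shared vertex once the boundary has gcd(7,2) + gcd(1,3) + gcd(8,1) = 1+1+1 = 3.
Scaling by 2 multiplies the area by 2² = 4 (so the new area is 46) and multiplies the boundary lattice-point count by 2, giving 6.
By Pick's theorem, the interior count of the dilated polygon is 46 − 6/2 + 1 = 44.

44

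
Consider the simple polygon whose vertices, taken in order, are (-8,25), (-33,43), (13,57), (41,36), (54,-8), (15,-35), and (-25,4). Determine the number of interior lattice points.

4632

The shoelace formula gives twice the area as |((-8)·43 − (-33)·25) + ((-33)·57 − 13·43) + (13·36 − 41·57) + (41·(-8) − 54·36) + (54·(-35) − 15·(-8)) + (15·4 − (-25)·(-35)) + ((-25)·25 − (-8)·4)| = 9278, so the area is 4639.
The number of boundary lattice points is Σ gcd(|Δx|,|Δy|) = gcd(25,18) + gcd(46,14) + gcd(28,21) + gcd(13,44) + gcd(39,27) + gcd(40,39) + gcd(17,21) = 1+2+7+1+3+1+1 = 16.
By Pick's theorem A = I + B/2 − 1, so I = 4639 − 16/2 + 1 = 4632.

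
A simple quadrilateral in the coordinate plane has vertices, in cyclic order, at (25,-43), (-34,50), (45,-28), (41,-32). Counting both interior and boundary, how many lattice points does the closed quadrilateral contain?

The shoelace formula gives twice the area as |(25·50 − (-34)·(-43)) + ((-34)·(-28) − 45·50) + (45·(-32) − 41·(-28)) + (41·(-43) − 25·(-32))| = 2765, so the area is 2765/2.
Summing gcd(|Δx|,|Δy|) over the edges gives the boundary count: gcd(59,93) + gcd(79,78) + gcd(4,4) + gcd(16,11) = 1+1+4+1 = 7.
Pick's theorem gives I = A − B/2 + 1 = 2765/2 − 7/2 + 1 = 1380, so the closed region contains I + B = 1380 + 7 = 1387 lattice points.

1387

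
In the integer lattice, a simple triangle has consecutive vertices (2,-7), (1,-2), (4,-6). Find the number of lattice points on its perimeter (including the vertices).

3

Along each edge there are gcd(|Δx|,|Δy|)+1 lattice points, so counting each shared vertex once the boundary has gcd(1,5) + gcd(3,4) + gcd(2,1) = 1+1+1 = 3.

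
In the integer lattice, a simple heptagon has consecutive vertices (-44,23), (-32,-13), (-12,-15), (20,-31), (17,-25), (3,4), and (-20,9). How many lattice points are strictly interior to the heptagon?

1241

The shoelace formula gives twice the area as |((-44)·(-13) − (-32)·23) + ((-32)·(-15) − (-12)·(-13)) + ((-12)·(-31) − 20·(-15)) + (20·(-25) − 17·(-31)) + (17·4 − 3·(-25)) + (3·9 − (-20)·4) + ((-20)·23 − (-44)·9)| = 2517, so the area is 2517/2.
Along each edge there are gcd(|Δx|,|Δy|)+1 lattice points, so counting each shared vertex once the boundary has gcd(12,36) + gcd(20,2) + gcd(32,16) + gcd(3,6) + gcd(14,29) + gcd(23,5) + gcd(24,14) = 12+2+16+3+1+1+2 = 37.
By Pick's theorem A = I + B/2 − 1, so I = 2517/2 − 37/2 + 1 = 1241.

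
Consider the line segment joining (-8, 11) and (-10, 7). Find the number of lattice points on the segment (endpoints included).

3

The number of lattice points on a segment between lattice points is gcd(|Δx|,|Δy|) + 1 = gcd(2,4) + 1 = 2 + 1 = 3.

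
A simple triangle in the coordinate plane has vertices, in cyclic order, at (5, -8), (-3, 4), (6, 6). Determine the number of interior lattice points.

Using the shoelace formula, 2A = |(5·4 − (-3)·(-8)) + ((-3)·6 − 6·4) + (6·(-8) − 5·6)| = 124, so the area is 62.
The number of boundary lattice points is Σ gcd(|Δx|,|Δy|) = gcd(8,12) + gcd(9,2) + gcd(1,14) = 4+1+1 = 6.
Pick's theorem gives I = A − B/2 + 1 = 62 − 6/2 + 1 = 60.

60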